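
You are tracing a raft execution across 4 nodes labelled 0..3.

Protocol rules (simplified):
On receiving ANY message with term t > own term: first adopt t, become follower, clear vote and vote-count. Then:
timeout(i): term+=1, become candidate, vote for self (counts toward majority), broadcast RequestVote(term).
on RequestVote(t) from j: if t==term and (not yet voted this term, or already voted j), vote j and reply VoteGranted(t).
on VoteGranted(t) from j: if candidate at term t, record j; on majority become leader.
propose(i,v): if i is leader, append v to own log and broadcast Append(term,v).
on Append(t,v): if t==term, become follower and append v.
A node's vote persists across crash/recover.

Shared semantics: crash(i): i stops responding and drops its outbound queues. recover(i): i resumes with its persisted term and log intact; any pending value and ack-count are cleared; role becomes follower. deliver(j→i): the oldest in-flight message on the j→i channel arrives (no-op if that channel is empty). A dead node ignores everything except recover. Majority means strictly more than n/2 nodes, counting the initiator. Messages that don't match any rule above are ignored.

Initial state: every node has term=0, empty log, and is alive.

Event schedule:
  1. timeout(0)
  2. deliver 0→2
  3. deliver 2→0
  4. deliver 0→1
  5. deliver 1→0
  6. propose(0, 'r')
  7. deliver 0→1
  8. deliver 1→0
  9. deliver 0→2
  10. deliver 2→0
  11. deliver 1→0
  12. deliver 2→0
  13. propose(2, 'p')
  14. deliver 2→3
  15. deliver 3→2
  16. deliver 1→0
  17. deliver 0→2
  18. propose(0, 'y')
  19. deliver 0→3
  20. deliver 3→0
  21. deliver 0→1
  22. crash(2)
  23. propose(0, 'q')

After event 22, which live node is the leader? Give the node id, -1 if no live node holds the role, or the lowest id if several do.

after 1 — timeout(0): n0:cand/t1/[-]
after 2 — deliver 0→2: n2:foll/t1/[-]
after 3 — deliver 2→0: ·
after 4 — deliver 0→1: n1:foll/t1/[-]
after 5 — deliver 1→0: n0:lead/t1/[-]
after 6 — propose(0,'r'): n0:lead/t1/[r]
after 7 — deliver 0→1: n1:foll/t1/[r]
after 8 — deliver 1→0: ·
after 9 — deliver 0→2: n2:foll/t1/[r]
after 10 — deliver 2→0: ·
after 11 — deliver 1→0: ·
after 12 — deliver 2→0: ·
after 13 — propose(2,'p'): ·
after 14 — deliver 2→3: ·
after 15 — deliver 3→2: ·
after 16 — deliver 1→0: ·
after 17 — deliver 0→2: ·
after 18 — propose(0,'y'): n0:lead/t1/[r,y]
after 19 — deliver 0→3: n3:foll/t1/[-]
after 20 — deliver 3→0: ·
after 21 — deliver 0→1: n1:foll/t1/[r,y]
after 22 — crash(2): n2:✗foll/t1/[r]

0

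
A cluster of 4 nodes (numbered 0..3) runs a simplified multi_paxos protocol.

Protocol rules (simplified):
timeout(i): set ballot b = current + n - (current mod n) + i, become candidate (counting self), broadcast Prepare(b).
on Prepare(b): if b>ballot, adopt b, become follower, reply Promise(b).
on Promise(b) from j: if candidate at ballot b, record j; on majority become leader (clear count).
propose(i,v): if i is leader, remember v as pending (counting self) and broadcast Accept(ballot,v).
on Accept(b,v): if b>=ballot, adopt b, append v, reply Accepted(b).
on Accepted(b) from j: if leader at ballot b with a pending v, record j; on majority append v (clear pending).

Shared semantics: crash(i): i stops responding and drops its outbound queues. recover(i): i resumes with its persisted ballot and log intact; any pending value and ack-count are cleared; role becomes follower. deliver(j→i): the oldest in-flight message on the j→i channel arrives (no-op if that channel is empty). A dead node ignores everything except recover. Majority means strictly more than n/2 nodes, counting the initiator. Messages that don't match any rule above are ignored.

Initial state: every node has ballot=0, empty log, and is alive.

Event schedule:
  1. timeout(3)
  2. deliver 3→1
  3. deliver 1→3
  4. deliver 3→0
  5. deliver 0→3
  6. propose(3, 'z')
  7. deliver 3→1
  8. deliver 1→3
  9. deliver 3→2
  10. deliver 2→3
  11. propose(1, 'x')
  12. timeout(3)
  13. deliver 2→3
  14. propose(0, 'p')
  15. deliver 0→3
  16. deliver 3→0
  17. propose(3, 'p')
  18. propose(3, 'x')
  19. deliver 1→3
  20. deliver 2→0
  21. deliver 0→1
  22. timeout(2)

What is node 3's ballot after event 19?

11

1. timeout(3):  <3:cand b7 ->
2. deliver 3→1:  <1:foll b7 ->
3. deliver 1→3:  nop
4. deliver 3→0:  <0:foll b7 ->
5. deliver 0→3:  <3:lead b7 ->
6. propose(3,'z'):  nop
7. deliver 3→1:  <1:foll b7 z>
8. deliver 1→3:  nop
9. deliver 3→2:  <2:foll b7 ->
10. deliver 2→3:  nop
11. propose(1,'x'):  nop
12. timeout(3):  <3:cand b11 ->
13. deliver 2→3:  nop
14. propose(0,'p'):  nop
15. deliver 0→3:  nop
16. deliver 3→0:  <0:foll b7 z>
17. propose(3,'p'):  nop
18. propose(3,'x'):  nop
19. deliver 1→3:  nop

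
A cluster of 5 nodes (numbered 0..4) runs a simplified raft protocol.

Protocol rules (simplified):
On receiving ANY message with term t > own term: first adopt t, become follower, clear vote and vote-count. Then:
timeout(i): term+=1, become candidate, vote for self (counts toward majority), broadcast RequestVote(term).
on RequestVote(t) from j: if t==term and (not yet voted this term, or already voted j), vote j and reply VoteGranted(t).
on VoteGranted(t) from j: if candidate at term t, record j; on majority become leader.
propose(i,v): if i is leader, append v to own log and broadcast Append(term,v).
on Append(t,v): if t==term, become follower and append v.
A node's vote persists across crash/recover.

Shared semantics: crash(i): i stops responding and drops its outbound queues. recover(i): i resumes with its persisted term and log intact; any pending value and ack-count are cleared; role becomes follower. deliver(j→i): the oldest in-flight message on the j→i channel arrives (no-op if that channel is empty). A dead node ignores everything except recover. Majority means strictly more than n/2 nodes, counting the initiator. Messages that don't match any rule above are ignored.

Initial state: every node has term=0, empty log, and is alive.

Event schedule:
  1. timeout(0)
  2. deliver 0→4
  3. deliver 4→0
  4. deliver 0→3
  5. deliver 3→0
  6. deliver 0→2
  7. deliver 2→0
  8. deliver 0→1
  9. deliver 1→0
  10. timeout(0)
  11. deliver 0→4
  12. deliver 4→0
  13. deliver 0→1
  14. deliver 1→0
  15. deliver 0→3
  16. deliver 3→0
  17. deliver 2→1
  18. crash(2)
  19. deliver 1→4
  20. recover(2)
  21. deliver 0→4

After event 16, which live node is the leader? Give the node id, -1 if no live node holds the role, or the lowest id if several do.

step 1 timeout(0): 0={cand,t=1,log=-}
step 2 deliver 0→4: 4={foll,t=1,log=-}
step 3 deliver 4→0: —
step 4 deliver 0→3: 3={foll,t=1,log=-}
step 5 deliver 3→0: 0={lead,t=1,log=-}
step 6 deliver 0→2: 2={foll,t=1,log=-}
step 7 deliver 2→0: —
step 8 deliver 0→1: 1={foll,t=1,log=-}
step 9 deliver 1→0: —
step 10 timeout(0): 0={cand,t=2,log=-}
step 11 deliver 0→4: 4={foll,t=2,log=-}
step 12 deliver 4→0: —
step 13 deliver 0→1: 1={foll,t=2,log=-}
step 14 deliver 1→0: 0={lead,t=2,log=-}
step 15 deliver 0→3: 3={foll,t=2,log=-}
step 16 deliver 3→0: —

0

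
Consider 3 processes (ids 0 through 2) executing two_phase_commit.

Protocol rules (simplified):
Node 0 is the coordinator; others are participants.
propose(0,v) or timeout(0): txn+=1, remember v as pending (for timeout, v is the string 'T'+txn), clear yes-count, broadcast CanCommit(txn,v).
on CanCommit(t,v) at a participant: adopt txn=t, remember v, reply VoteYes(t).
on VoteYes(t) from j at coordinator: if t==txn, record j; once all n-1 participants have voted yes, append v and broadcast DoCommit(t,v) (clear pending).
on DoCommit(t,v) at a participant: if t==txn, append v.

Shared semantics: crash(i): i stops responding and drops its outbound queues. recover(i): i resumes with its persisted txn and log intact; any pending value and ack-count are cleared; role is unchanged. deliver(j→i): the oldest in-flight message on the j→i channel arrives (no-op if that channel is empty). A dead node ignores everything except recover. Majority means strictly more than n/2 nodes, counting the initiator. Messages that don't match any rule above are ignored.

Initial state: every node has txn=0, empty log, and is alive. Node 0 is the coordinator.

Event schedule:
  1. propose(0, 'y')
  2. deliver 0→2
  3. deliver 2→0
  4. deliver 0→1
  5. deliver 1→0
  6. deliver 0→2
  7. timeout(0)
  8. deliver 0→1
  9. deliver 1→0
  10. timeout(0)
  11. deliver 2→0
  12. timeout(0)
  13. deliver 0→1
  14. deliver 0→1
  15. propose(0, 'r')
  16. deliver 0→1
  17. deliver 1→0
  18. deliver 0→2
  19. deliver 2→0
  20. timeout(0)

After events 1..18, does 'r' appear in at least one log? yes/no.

no

[1] propose(0,'y') → N0(coor t1 [-])
[2] deliver 0→2 → N2(part t1 [-])
[3] deliver 2→0 → ∅
[4] deliver 0→1 → N1(part t1 [-])
[5] deliver 1→0 → N0(coor t1 [y])
[6] deliver 0→2 → N2(part t1 [y])
[7] timeout(0) → N0(coor t2 [y])
[8] deliver 0→1 → N1(part t1 [y])
[9] deliver 1→0 → ∅
[10] timeout(0) → N0(coor t3 [y])
[11] deliver 2→0 → ∅
[12] timeout(0) → N0(coor t4 [y])
[13] deliver 0→1 → N1(part t2 [y])
[14] deliver 0→1 → N1(part t3 [y])
[15] propose(0,'r') → N0(coor t5 [y])
[16] deliver 0→1 → N1(part t4 [y])
[17] deliver 1→0 → ∅
[18] deliver 0→2 → N2(part t2 [y])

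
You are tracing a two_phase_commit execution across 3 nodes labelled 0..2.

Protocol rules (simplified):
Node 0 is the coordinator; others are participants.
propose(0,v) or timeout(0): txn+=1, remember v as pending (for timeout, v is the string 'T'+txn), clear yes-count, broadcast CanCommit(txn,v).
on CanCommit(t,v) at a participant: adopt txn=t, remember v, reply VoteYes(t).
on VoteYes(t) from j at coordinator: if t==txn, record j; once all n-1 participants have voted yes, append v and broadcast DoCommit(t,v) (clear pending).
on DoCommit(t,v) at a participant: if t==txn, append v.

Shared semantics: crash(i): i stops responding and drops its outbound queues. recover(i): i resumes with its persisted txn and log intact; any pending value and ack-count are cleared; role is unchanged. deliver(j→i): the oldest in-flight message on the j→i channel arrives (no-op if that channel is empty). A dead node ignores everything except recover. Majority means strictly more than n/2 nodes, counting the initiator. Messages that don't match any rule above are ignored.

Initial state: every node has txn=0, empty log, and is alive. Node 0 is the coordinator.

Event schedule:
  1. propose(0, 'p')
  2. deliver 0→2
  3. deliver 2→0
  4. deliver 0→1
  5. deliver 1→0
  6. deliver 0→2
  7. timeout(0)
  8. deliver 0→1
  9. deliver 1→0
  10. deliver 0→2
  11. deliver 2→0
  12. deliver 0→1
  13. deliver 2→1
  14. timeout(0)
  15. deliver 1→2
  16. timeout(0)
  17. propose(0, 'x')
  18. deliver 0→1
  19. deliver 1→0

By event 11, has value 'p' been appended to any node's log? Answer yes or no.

yes

[1] propose(0,'p') → N0(coor t1 [-])
[2] deliver 0→2 → N2(part t1 [-])
[3] deliver 2→0 → ∅
[4] deliver 0→1 → N1(part t1 [-])
[5] deliver 1→0 → N0(coor t1 [p])
[6] deliver 0→2 → N2(part t1 [p])
[7] timeout(0) → N0(coor t2 [p])
[8] deliver 0→1 → N1(part t1 [p])
[9] deliver 1→0 → ∅
[10] deliver 0→2 → N2(part t2 [p])
[11] deliver 2→0 → ∅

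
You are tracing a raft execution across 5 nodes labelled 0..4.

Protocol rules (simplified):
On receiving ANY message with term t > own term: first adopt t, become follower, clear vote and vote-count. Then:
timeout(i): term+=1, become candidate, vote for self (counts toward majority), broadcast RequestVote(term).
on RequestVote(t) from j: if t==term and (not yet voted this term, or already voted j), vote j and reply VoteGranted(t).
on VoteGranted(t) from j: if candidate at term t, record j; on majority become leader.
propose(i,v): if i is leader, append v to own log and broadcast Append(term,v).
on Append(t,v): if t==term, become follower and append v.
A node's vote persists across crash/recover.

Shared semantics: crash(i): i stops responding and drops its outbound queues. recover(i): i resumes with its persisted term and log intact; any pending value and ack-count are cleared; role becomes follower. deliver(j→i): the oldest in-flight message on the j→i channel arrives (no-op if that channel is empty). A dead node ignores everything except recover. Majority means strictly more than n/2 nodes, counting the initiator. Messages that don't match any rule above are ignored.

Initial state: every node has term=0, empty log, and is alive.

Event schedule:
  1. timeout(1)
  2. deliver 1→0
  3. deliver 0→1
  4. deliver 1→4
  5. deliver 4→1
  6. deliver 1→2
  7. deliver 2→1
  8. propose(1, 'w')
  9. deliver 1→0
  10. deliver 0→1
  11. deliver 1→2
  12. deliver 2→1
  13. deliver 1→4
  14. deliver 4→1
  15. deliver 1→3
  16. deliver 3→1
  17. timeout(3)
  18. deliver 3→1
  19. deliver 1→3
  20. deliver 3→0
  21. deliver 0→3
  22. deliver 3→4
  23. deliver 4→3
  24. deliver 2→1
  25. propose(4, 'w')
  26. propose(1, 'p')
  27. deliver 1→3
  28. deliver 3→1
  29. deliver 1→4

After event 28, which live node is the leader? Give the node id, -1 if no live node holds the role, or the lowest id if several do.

3

e1 timeout(1): 1[cand,t=1,-]
e2 deliver 1→0: 0[foll,t=1,-]
e3 deliver 0→1: ·
e4 deliver 1→4: 4[foll,t=1,-]
e5 deliver 4→1: 1[lead,t=1,-]
e6 deliver 1→2: 2[foll,t=1,-]
e7 deliver 2→1: ·
e8 propose(1,'w'): 1[lead,t=1,w]
e9 deliver 1→0: 0[foll,t=1,w]
e10 deliver 0→1: ·
e11 deliver 1→2: 2[foll,t=1,w]
e12 deliver 2→1: ·
e13 deliver 1→4: 4[foll,t=1,w]
e14 deliver 4→1: ·
e15 deliver 1→3: 3[foll,t=1,-]
e16 deliver 3→1: ·
e17 timeout(3): 3[cand,t=2,-]
e18 deliver 3→1: 1[foll,t=2,w]
e19 deliver 1→3: ·
e20 deliver 3→0: 0[foll,t=2,w]
e21 deliver 0→3: ·
e22 deliver 3→4: 4[foll,t=2,w]
e23 deliver 4→3: 3[lead,t=2,-]
e24 deliver 2→1: ·
e25 propose(4,'w'): ·
e26 propose(1,'p'): ·
e27 deliver 1→3: ·
e28 deliver 3→1: ·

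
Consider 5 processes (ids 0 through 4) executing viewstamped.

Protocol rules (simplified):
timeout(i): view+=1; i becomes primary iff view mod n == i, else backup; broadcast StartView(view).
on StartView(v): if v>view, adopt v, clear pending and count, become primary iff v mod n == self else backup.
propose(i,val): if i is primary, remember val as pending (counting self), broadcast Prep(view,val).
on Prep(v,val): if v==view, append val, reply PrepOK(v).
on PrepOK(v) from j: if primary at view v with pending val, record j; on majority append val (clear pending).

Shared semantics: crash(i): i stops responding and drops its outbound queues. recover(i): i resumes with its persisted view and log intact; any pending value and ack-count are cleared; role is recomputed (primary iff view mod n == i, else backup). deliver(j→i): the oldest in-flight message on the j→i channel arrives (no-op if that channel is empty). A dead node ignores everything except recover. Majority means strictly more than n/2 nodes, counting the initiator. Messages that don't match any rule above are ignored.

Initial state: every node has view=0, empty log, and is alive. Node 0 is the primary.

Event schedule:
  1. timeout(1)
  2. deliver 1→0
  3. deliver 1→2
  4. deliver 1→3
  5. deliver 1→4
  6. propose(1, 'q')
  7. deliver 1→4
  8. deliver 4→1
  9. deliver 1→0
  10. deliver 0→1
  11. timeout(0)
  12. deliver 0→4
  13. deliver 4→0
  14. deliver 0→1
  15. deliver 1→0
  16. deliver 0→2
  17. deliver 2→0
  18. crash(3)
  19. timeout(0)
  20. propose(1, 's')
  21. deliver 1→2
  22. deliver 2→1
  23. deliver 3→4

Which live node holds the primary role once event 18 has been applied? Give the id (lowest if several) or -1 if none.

after 1 — timeout(1): n1:prim/v1/[-]
after 2 — deliver 1→0: n0:back/v1/[-]
after 3 — deliver 1→2: n2:back/v1/[-]
after 4 — deliver 1→3: n3:back/v1/[-]
after 5 — deliver 1→4: n4:back/v1/[-]
after 6 — propose(1,'q'): ·
after 7 — deliver 1→4: n4:back/v1/[q]
after 8 — deliver 4→1: ·
after 9 — deliver 1→0: n0:back/v1/[q]
after 10 — deliver 0→1: n1:prim/v1/[q]
after 11 — timeout(0): n0:back/v2/[q]
after 12 — deliver 0→4: n4:back/v2/[q]
after 13 — deliver 4→0: ·
after 14 — deliver 0→1: n1:back/v2/[q]
after 15 — deliver 1→0: ·
after 16 — deliver 0→2: n2:prim/v2/[-]
after 17 — deliver 2→0: ·
after 18 — crash(3): n3:✗back/v1/[-]

2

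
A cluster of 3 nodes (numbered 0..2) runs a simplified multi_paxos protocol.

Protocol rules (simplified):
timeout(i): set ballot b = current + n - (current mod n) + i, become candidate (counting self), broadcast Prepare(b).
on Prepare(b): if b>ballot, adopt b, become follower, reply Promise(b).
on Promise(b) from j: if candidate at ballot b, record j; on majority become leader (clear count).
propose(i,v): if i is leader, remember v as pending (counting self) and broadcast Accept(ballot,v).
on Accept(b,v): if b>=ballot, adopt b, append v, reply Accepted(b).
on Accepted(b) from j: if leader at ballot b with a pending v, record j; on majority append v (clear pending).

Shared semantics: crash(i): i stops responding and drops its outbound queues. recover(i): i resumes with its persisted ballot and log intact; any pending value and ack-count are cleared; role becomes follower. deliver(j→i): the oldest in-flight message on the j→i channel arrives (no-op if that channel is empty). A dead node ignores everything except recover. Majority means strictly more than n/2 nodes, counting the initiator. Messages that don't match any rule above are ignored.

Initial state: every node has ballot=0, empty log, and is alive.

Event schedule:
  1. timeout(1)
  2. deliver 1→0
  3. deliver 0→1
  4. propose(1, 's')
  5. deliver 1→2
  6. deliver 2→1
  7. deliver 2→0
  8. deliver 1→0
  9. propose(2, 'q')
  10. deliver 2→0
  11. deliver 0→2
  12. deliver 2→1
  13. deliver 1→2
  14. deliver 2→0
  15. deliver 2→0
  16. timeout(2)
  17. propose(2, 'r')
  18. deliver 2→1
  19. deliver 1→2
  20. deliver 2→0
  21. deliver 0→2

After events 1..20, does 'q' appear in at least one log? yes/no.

no

1. timeout(1):  <1:cand b4 ->
2. deliver 1→0:  <0:foll b4 ->
3. deliver 0→1:  <1:lead b4 ->
4. propose(1,'s'):  nop
5. deliver 1→2:  <2:foll b4 ->
6. deliver 2→1:  nop
7. deliver 2→0:  nop
8. deliver 1→0:  <0:foll b4 s>
9. propose(2,'q'):  nop
10. deliver 2→0:  nop
11. deliver 0→2:  nop
12. deliver 2→1:  nop
13. deliver 1→2:  <2:foll b4 s>
14. deliver 2→0:  nop
15. deliver 2→0:  nop
16. timeout(2):  <2:cand b8 s>
17. propose(2,'r'):  nop
18. deliver 2→1:  <1:lead b4 s>
19. deliver 1→2:  nop
20. deliver 2→0:  <0:foll b8 s>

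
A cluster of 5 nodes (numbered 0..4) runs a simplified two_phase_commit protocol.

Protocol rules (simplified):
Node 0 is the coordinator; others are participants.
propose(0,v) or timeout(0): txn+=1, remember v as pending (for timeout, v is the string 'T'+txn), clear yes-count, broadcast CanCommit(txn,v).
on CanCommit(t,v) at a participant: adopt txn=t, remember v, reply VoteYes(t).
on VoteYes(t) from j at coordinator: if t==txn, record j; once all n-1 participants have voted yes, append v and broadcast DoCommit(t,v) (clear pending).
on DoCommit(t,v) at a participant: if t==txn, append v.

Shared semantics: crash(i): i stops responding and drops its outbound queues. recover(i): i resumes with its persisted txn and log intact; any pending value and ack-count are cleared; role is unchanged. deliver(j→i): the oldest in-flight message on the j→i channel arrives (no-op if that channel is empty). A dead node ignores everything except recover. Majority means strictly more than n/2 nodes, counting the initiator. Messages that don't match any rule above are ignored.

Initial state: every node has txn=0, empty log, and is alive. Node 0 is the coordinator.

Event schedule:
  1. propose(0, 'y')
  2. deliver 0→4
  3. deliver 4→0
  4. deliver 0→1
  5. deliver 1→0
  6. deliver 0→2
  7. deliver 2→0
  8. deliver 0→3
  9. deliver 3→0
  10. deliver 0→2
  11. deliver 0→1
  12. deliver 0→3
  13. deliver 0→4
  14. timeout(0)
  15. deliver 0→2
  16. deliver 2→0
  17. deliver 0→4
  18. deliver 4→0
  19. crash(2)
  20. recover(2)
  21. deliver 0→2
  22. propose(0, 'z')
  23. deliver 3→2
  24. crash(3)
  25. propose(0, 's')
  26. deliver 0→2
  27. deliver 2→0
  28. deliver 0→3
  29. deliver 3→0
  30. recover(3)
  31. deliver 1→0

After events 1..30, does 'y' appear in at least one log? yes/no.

e1 propose(0,'y'): 0[coor,t=1,-]
e2 deliver 0→4: 4[part,t=1,-]
e3 deliver 4→0: ·
e4 deliver 0→1: 1[part,t=1,-]
e5 deliver 1→0: ·
e6 deliver 0→2: 2[part,t=1,-]
e7 deliver 2→0: ·
e8 deliver 0→3: 3[part,t=1,-]
e9 deliver 3→0: 0[coor,t=1,y]
e10 deliver 0→2: 2[part,t=1,y]
e11 deliver 0→1: 1[part,t=1,y]
e12 deliver 0→3: 3[part,t=1,y]
e13 deliver 0→4: 4[part,t=1,y]
e14 timeout(0): 0[coor,t=2,y]
e15 deliver 0→2: 2[part,t=2,y]
e16 deliver 2→0: ·
e17 deliver 0→4: 4[part,t=2,y]
e18 deliver 4→0: ·
e19 crash(2): 2[✗part,t=2,y]
e20 recover(2): 2[part,t=2,y]
e21 deliver 0→2: ·
e22 propose(0,'z'): 0[coor,t=3,y]
e23 deliver 3→2: ·
e24 crash(3): 3[✗part,t=1,y]
e25 propose(0,'s'): 0[coor,t=4,y]
e26 deliver 0→2: 2[part,t=3,y]
e27 deliver 2→0: ·
e28 deliver 0→3: ·
e29 deliver 3→0: ·
e30 recover(3): 3[part,t=1,y]

yes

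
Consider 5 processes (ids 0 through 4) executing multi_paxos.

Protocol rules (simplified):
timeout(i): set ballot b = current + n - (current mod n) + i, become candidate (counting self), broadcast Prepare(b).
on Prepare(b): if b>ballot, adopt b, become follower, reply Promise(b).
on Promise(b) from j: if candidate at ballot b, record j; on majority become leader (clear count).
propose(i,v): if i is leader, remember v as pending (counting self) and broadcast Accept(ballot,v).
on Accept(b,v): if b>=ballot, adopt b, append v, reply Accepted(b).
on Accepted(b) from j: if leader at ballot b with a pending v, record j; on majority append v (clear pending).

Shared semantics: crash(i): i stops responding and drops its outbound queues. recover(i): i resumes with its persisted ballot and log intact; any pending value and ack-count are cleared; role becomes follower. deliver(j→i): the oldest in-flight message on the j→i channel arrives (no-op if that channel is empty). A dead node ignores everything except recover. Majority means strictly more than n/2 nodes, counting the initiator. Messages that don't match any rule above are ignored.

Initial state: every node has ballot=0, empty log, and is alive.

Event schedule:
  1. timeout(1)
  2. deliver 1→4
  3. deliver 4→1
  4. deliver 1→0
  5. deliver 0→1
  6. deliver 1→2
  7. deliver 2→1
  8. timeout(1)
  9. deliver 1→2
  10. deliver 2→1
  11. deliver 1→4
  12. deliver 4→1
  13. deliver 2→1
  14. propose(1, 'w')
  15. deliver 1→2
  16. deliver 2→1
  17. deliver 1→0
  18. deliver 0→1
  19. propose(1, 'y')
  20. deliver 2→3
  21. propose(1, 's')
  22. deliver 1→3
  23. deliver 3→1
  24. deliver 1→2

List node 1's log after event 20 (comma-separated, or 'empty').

empty

[1] timeout(1) → N1(cand b6 [-])
[2] deliver 1→4 → N4(foll b6 [-])
[3] deliver 4→1 → ∅
[4] deliver 1→0 → N0(foll b6 [-])
[5] deliver 0→1 → N1(lead b6 [-])
[6] deliver 1→2 → N2(foll b6 [-])
[7] deliver 2→1 → ∅
[8] timeout(1) → N1(cand b11 [-])
[9] deliver 1→2 → N2(foll b11 [-])
[10] deliver 2→1 → ∅
[11] deliver 1→4 → N4(foll b11 [-])
[12] deliver 4→1 → N1(lead b11 [-])
[13] deliver 2→1 → ∅
[14] propose(1,'w') → ∅
[15] deliver 1→2 → N2(foll b11 [w])
[16] deliver 2→1 → ∅
[17] deliver 1→0 → N0(foll b11 [-])
[18] deliver 0→1 → ∅
[19] propose(1,'y') → ∅
[20] deliver 2→3 → ∅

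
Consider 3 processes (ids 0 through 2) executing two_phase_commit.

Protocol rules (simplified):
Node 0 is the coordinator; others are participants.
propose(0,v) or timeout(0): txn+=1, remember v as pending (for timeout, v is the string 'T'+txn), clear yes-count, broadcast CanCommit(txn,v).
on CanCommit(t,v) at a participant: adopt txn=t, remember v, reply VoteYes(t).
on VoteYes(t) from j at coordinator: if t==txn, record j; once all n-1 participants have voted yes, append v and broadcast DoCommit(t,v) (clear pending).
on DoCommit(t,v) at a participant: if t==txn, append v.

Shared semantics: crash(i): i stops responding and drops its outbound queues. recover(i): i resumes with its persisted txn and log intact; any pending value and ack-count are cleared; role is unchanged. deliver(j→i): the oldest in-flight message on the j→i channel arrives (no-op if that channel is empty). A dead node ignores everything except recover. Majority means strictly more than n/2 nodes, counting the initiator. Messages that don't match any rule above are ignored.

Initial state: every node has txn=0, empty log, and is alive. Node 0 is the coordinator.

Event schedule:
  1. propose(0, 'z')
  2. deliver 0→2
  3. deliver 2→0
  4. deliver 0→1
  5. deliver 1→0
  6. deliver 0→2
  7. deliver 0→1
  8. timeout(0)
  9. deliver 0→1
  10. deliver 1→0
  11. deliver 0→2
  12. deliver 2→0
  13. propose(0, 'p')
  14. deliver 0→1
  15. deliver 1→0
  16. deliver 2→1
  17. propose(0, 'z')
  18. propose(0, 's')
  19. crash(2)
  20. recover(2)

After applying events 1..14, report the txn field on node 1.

2

after 1 — propose(0,'z'): n0:coor/t1/[-]
after 2 — deliver 0→2: n2:part/t1/[-]
after 3 — deliver 2→0: ·
after 4 — deliver 0→1: n1:part/t1/[-]
after 5 — deliver 1→0: n0:coor/t1/[z]
after 6 — deliver 0→2: n2:part/t1/[z]
after 7 — deliver 0→1: n1:part/t1/[z]
after 8 — timeout(0): n0:coor/t2/[z]
after 9 — deliver 0→1: n1:part/t2/[z]
after 10 — deliver 1→0: ·
after 11 — deliver 0→2: n2:part/t2/[z]
after 12 — deliver 2→0: n0:coor/t2/[z,T2]
after 13 — propose(0,'p'): n0:coor/t3/[z,T2]
after 14 — deliver 0→1: n1:part/t2/[z,T2]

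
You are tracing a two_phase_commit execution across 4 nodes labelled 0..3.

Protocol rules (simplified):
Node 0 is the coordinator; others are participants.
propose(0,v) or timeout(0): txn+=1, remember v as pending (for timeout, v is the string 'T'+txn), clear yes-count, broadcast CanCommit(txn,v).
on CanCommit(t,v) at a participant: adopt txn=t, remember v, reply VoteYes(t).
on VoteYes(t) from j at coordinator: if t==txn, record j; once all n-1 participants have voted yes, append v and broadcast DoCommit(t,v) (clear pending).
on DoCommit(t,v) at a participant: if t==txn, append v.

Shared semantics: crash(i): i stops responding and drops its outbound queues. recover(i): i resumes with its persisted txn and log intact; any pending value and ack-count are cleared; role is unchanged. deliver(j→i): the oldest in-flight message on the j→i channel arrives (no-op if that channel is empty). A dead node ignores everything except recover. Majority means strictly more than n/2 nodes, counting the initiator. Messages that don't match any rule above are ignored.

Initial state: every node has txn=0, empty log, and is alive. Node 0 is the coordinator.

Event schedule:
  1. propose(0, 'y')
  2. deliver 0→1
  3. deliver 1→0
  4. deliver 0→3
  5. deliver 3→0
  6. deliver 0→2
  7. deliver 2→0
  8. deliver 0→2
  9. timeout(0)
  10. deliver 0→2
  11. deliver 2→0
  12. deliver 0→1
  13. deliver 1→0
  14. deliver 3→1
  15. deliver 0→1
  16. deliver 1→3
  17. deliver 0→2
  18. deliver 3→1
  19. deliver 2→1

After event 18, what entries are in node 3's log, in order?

empty

step 1 propose(0,'y'): 0={coor,t=1,log=-}
step 2 deliver 0→1: 1={part,t=1,log=-}
step 3 deliver 1→0: —
step 4 deliver 0→3: 3={part,t=1,log=-}
step 5 deliver 3→0: —
step 6 deliver 0→2: 2={part,t=1,log=-}
step 7 deliver 2→0: 0={coor,t=1,log=y}
step 8 deliver 0→2: 2={part,t=1,log=y}
step 9 timeout(0): 0={coor,t=2,log=y}
step 10 deliver 0→2: 2={part,t=2,log=y}
step 11 deliver 2→0: —
step 12 deliver 0→1: 1={part,t=1,log=y}
step 13 deliver 1→0: —
step 14 deliver 3→1: —
step 15 deliver 0→1: 1={part,t=2,log=y}
step 16 deliver 1→3: —
step 17 deliver 0→2: —
step 18 deliver 3→1: —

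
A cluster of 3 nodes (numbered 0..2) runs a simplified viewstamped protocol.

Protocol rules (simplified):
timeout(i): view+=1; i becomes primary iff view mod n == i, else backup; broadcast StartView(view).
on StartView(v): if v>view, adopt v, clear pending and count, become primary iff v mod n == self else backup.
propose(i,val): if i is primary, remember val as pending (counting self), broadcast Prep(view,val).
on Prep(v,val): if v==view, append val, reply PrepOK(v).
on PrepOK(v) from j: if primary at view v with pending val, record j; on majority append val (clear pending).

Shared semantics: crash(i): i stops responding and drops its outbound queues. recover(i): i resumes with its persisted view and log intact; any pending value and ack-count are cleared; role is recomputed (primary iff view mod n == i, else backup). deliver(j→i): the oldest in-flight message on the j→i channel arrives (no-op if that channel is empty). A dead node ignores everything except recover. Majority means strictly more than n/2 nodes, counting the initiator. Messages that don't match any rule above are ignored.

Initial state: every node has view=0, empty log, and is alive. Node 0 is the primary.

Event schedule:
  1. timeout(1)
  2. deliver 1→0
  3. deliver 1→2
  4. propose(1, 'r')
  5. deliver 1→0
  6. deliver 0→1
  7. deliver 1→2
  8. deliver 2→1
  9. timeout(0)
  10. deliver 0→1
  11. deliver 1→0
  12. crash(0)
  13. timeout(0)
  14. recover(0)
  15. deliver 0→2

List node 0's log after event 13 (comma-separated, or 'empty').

r

step 1 timeout(1): 1={prim,v=1,log=-}
step 2 deliver 1→0: 0={back,v=1,log=-}
step 3 deliver 1→2: 2={back,v=1,log=-}
step 4 propose(1,'r'): —
step 5 deliver 1→0: 0={back,v=1,log=r}
step 6 deliver 0→1: 1={prim,v=1,log=r}
step 7 deliver 1→2: 2={back,v=1,log=r}
step 8 deliver 2→1: —
step 9 timeout(0): 0={back,v=2,log=r}
step 10 deliver 0→1: 1={back,v=2,log=r}
step 11 deliver 1→0: —
step 12 crash(0): 0={✗back,v=2,log=r}
step 13 timeout(0): —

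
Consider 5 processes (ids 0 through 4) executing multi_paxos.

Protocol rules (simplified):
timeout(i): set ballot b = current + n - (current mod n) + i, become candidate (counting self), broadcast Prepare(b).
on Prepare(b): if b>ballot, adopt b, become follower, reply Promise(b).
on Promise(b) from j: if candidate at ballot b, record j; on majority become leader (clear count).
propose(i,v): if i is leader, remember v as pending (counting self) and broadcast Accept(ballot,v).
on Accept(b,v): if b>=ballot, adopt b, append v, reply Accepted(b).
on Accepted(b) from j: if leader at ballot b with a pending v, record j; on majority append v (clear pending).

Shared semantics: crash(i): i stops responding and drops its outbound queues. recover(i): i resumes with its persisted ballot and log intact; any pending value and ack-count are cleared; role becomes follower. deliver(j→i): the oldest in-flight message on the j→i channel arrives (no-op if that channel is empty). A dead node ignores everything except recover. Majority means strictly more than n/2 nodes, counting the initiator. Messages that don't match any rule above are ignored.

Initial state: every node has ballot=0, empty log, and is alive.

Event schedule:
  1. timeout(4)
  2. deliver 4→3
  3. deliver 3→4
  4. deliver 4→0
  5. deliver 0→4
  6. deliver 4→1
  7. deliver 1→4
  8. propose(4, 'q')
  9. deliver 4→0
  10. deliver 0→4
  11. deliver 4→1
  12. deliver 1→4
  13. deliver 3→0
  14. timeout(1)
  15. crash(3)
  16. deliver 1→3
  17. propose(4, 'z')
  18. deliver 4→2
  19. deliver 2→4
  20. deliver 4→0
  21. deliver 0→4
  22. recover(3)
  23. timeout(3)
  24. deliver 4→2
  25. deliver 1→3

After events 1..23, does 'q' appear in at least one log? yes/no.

yes

step 1 timeout(4): 4={cand,b=9,log=-}
step 2 deliver 4→3: 3={foll,b=9,log=-}
step 3 deliver 3→4: —
step 4 deliver 4→0: 0={foll,b=9,log=-}
step 5 deliver 0→4: 4={lead,b=9,log=-}
step 6 deliver 4→1: 1={foll,b=9,log=-}
step 7 deliver 1→4: —
step 8 propose(4,'q'): —
step 9 deliver 4→0: 0={foll,b=9,log=q}
step 10 deliver 0→4: —
step 11 deliver 4→1: 1={foll,b=9,log=q}
step 12 deliver 1→4: 4={lead,b=9,log=q}
step 13 deliver 3→0: —
step 14 timeout(1): 1={cand,b=11,log=q}
step 15 crash(3): 3={✗foll,b=9,log=-}
step 16 deliver 1→3: —
step 17 propose(4,'z'): —
step 18 deliver 4→2: 2={foll,b=9,log=-}
step 19 deliver 2→4: —
step 20 deliver 4→0: 0={foll,b=9,log=q,z}
step 21 deliver 0→4: —
step 22 recover(3): 3={foll,b=9,log=-}
step 23 timeout(3): 3={cand,b=13,log=-}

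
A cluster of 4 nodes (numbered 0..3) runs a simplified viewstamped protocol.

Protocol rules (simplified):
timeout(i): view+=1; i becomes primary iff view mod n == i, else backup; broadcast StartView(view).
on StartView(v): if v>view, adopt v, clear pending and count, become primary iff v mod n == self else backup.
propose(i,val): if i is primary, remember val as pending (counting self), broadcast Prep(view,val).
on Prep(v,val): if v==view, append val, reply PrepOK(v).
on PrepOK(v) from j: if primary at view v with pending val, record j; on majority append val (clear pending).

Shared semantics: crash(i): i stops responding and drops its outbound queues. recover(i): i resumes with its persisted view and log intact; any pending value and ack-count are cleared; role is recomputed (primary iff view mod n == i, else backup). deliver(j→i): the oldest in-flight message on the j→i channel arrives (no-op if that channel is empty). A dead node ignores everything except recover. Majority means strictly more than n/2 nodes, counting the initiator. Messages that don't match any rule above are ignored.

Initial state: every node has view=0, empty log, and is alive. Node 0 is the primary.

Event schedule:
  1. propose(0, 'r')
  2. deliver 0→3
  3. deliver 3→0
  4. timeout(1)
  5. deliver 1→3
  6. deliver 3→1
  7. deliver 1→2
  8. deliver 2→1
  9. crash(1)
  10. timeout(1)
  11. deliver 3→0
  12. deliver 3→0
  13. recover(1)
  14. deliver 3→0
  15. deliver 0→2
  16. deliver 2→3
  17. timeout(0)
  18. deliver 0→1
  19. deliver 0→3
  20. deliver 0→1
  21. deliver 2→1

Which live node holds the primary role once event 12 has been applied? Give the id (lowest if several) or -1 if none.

0

[1] propose(0,'r') → ∅
[2] deliver 0→3 → N3(back v0 [r])
[3] deliver 3→0 → ∅
[4] timeout(1) → N1(prim v1 [-])
[5] deliver 1→3 → N3(back v1 [r])
[6] deliver 3→1 → ∅
[7] deliver 1→2 → N2(back v1 [-])
[8] deliver 2→1 → ∅
[9] crash(1) → N1(✗prim v1 [-])
[10] timeout(1) → ∅
[11] deliver 3→0 → ∅
[12] deliver 3→0 → ∅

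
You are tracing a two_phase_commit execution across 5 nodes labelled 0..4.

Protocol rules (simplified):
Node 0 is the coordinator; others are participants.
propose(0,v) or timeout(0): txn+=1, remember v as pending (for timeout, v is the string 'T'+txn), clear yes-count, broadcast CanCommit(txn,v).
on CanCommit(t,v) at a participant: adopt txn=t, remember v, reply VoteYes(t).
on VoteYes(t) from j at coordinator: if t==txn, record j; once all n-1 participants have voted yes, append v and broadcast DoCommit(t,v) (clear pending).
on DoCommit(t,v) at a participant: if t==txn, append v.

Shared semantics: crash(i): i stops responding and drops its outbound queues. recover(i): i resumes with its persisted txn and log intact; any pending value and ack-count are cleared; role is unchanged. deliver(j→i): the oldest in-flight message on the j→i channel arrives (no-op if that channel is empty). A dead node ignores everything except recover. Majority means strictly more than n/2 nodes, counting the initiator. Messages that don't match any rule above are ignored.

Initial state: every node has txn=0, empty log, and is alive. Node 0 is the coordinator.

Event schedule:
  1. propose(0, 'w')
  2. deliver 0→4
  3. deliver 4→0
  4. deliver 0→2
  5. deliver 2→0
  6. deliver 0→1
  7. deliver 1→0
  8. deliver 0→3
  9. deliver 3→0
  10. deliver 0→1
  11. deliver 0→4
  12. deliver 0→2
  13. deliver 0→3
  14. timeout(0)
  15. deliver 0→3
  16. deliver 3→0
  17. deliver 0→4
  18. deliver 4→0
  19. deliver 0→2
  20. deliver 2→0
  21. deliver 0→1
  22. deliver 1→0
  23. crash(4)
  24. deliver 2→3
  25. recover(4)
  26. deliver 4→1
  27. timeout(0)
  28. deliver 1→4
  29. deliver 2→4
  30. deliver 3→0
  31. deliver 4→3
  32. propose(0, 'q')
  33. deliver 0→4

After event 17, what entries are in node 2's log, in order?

e1 propose(0,'w'): 0[coor,t=1,-]
e2 deliver 0→4: 4[part,t=1,-]
e3 deliver 4→0: ·
e4 deliver 0→2: 2[part,t=1,-]
e5 deliver 2→0: ·
e6 deliver 0→1: 1[part,t=1,-]
e7 deliver 1→0: ·
e8 deliver 0→3: 3[part,t=1,-]
e9 deliver 3→0: 0[coor,t=1,w]
e10 deliver 0→1: 1[part,t=1,w]
e11 deliver 0→4: 4[part,t=1,w]
e12 deliver 0→2: 2[part,t=1,w]
e13 deliver 0→3: 3[part,t=1,w]
e14 timeout(0): 0[coor,t=2,w]
e15 deliver 0→3: 3[part,t=2,w]
e16 deliver 3→0: ·
e17 deliver 0→4: 4[part,t=2,w]

w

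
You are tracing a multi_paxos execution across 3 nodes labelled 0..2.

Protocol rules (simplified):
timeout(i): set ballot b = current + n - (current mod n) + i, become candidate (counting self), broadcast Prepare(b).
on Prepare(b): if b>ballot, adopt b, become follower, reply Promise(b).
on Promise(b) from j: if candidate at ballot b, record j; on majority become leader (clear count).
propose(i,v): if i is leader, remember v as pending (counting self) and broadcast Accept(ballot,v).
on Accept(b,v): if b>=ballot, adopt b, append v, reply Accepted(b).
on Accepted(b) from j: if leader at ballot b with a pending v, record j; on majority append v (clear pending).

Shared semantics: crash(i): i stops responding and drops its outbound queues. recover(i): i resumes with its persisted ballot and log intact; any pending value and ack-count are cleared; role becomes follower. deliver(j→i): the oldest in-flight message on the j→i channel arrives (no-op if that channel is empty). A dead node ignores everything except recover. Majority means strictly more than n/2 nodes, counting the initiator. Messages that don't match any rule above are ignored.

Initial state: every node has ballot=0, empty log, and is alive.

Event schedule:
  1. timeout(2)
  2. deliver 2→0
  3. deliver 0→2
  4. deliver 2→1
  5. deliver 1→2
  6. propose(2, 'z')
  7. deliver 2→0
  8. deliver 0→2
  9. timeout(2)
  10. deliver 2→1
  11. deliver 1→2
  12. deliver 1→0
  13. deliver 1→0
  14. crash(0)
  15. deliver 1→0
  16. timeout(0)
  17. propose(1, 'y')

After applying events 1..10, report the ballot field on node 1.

5

e1 timeout(2): 2[cand,b=5,-]
e2 deliver 2→0: 0[foll,b=5,-]
e3 deliver 0→2: 2[lead,b=5,-]
e4 deliver 2→1: 1[foll,b=5,-]
e5 deliver 1→2: ·
e6 propose(2,'z'): ·
e7 deliver 2→0: 0[foll,b=5,z]
e8 deliver 0→2: 2[lead,b=5,z]
e9 timeout(2): 2[cand,b=8,z]
e10 deliver 2→1: 1[foll,b=5,z]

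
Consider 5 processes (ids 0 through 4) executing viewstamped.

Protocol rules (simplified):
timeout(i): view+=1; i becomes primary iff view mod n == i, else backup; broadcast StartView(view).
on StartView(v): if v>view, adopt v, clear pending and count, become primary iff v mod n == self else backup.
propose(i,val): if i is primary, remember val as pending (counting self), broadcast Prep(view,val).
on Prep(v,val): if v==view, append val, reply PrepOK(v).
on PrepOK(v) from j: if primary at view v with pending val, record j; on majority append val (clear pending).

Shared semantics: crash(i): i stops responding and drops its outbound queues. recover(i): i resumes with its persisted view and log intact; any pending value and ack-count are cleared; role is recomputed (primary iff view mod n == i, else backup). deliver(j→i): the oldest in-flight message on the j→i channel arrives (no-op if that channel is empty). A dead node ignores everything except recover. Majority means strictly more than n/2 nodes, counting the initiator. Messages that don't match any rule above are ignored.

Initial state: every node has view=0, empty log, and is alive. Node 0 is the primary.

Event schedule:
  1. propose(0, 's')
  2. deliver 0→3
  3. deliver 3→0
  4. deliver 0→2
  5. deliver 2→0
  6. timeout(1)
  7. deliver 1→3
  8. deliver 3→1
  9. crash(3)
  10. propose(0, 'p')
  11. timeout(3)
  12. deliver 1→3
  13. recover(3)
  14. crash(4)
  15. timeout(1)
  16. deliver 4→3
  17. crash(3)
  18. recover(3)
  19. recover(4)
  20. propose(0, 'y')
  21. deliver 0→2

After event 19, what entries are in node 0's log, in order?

after 1 — propose(0,'s'): ·
after 2 — deliver 0→3: n3:back/v0/[s]
after 3 — deliver 3→0: ·
after 4 — deliver 0→2: n2:back/v0/[s]
after 5 — deliver 2→0: n0:prim/v0/[s]
after 6 — timeout(1): n1:prim/v1/[-]
after 7 — deliver 1→3: n3:back/v1/[s]
after 8 — deliver 3→1: ·
after 9 — crash(3): n3:✗back/v1/[s]
after 10 — propose(0,'p'): ·
after 11 — timeout(3): ·
after 12 — deliver 1→3: ·
after 13 — recover(3): n3:back/v1/[s]
after 14 — crash(4): n4:✗back/v0/[-]
after 15 — timeout(1): n1:back/v2/[-]
after 16 — deliver 4→3: ·
after 17 — crash(3): n3:✗back/v1/[s]
after 18 — recover(3): n3:back/v1/[s]
after 19 — recover(4): n4:back/v0/[-]

s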